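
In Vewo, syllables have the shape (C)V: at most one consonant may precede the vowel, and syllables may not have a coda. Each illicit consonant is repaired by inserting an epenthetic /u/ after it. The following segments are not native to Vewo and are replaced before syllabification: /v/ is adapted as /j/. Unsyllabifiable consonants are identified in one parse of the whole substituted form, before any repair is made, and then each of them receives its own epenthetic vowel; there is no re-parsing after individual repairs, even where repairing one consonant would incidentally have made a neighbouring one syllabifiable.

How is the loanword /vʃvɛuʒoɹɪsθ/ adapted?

juʃujɛuʒoɹɪsuθu

Substitution: /v/ → /j/, giving /jʃjɛuʒoɹɪsθ/.
Under (C)V, the unsyllabifiable consonants are /j/, /ʃ/, /s/, /θ/ (no codas are permitted; onsets are limited to one consonant).
Each unlicensed consonant becomes the onset of a new syllable: /j/ → /ju/, /ʃ/ → /ʃu/, /s/ → /su/, /θ/ → /θu/.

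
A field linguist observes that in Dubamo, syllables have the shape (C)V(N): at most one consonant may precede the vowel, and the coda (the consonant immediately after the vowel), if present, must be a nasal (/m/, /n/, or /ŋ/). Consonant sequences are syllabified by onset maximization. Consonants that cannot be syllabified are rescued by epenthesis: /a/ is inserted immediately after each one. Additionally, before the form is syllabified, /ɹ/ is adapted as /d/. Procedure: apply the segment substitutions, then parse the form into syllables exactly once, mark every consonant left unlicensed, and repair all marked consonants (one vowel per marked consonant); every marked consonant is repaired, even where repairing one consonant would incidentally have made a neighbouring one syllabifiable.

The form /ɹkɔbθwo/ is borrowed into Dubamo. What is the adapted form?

Substitution: /ɹ/ → /d/, giving /dkɔbθwo/.
The consonants /d/, /b/, /θ/ cannot be parsed into a legal (C)V(N) syllable (only a nasal (/m/, /n/, or /ŋ/) is licensed in coda position; onsets are limited to one consonant).
Each unlicensed consonant becomes the onset of a new syllable: /d/ → /da/, /b/ → /ba/, /θ/ → /θa/.

dakɔbaθawo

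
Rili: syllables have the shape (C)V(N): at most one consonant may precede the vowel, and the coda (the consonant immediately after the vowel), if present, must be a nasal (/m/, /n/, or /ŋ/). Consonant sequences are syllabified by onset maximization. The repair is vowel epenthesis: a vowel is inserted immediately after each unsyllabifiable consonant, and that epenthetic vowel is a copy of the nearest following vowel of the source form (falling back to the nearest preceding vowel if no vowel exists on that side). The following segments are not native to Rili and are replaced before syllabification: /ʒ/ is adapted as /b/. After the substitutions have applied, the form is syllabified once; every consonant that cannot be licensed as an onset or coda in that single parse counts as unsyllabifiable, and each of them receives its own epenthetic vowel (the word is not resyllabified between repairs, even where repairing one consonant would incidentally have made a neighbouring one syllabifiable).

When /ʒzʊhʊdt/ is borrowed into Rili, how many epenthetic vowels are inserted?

After substitution the input is /bzʊhʊdt/.
The unsyllabifiable consonants are /b/, /d/, /t/; each receives one epenthetic vowel.

3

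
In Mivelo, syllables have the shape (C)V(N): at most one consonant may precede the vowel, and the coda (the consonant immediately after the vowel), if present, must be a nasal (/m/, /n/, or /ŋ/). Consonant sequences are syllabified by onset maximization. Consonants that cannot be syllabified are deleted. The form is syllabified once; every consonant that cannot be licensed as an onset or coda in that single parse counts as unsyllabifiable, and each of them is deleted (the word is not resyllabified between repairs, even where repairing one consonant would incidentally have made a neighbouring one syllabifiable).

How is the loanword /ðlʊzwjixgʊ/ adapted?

Under (C)V(N), the unsyllabifiable consonants are /ð/, /z/, /w/, /x/ (only a nasal (/m/, /n/, or /ŋ/) is licensed in coda position; onsets are limited to one consonant).
Deletion applies to /ð/, /z/, /w/, /x/.

lʊjigʊ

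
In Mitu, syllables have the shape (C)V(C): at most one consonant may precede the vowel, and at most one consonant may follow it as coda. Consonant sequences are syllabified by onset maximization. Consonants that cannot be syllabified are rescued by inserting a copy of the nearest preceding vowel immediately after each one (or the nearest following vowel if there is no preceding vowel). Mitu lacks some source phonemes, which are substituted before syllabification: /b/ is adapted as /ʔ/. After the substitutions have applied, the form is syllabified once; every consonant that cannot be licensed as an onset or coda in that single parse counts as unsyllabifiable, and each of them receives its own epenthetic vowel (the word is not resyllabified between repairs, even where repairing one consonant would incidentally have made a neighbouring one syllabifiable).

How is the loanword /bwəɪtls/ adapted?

Substitution: /b/ → /ʔ/, giving /ʔwəɪtls/.
Syllabifying with onset maximization leaves /ʔ/, /l/, /s/ stranded (at most one coda consonant is licensed; onsets are limited to one consonant).
Epenthesis after each stranded consonant: /ʔ/ → /ʔə/, /l/ → /lɪ/, /s/ → /sɪ/.

ʔəwəɪtlɪsɪ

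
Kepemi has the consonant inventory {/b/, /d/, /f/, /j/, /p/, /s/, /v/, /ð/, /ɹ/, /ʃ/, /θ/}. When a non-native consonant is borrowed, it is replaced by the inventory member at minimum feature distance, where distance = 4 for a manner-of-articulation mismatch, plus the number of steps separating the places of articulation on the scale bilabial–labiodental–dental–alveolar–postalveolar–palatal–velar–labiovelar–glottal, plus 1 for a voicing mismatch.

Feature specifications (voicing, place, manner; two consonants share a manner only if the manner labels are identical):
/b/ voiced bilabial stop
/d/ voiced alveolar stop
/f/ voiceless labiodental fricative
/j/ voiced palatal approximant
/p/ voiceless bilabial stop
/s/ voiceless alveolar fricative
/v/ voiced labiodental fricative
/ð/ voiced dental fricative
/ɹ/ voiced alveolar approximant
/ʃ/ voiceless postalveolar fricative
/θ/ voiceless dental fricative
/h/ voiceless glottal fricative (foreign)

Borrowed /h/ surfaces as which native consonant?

ʃ

/ʃ/ is closest: same manner (fricative), place distance 4 (glottal→postalveolar), same voicing; total 4. Next closest is /s/ at distance 5.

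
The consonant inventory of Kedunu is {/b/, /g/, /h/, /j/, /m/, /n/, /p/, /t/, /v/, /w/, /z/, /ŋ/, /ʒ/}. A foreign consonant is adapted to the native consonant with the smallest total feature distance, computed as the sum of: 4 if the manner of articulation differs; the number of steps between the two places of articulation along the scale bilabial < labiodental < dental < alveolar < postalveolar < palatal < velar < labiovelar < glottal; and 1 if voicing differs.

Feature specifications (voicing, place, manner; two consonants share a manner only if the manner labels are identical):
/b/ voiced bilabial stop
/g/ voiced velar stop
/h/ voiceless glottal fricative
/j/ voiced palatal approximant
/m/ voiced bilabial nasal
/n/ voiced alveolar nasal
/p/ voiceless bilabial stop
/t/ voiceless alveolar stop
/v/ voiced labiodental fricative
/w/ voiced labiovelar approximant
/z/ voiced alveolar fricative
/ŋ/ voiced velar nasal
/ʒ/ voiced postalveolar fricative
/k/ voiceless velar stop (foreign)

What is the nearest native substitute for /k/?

/g/ is closest: same manner (stop), place distance 0 (velar→velar), voicing differs (+1); total 1. Next closest is /t/ at distance 3.

g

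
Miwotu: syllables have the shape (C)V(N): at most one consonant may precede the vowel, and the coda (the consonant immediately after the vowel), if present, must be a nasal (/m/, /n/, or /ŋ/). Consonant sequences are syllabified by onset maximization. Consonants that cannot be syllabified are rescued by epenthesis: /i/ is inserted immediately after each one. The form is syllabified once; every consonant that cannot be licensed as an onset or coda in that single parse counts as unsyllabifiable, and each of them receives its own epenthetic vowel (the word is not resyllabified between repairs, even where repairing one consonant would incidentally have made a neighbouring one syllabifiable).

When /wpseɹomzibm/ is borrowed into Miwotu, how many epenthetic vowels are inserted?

The unsyllabifiable consonants are /w/, /p/, /b/, /m/; each receives one epenthetic vowel.

4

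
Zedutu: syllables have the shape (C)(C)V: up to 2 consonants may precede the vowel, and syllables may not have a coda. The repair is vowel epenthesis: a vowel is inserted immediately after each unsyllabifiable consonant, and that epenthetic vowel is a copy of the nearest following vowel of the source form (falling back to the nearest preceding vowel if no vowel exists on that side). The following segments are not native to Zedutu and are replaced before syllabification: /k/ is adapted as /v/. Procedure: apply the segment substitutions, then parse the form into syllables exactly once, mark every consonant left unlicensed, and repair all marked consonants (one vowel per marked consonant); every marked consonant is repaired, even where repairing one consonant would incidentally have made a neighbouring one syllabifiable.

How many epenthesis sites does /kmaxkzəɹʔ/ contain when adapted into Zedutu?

3

After substitution the input is /vmaxvzəɹʔ/.
The unsyllabifiable consonants are /x/, /ɹ/, /ʔ/; each receives one epenthetic vowel.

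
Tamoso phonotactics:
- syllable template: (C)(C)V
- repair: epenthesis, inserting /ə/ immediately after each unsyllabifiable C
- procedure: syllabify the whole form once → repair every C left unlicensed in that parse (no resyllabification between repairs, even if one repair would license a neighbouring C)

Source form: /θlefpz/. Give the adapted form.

θlefəpəzə

Under (C)(C)V, the unsyllabifiable consonants are /f/, /p/, /z/ (no codas are permitted; onsets may contain at most 2 consonants).
Epenthesis after each stranded consonant: /f/ → /fə/, /p/ → /pə/, /z/ → /zə/.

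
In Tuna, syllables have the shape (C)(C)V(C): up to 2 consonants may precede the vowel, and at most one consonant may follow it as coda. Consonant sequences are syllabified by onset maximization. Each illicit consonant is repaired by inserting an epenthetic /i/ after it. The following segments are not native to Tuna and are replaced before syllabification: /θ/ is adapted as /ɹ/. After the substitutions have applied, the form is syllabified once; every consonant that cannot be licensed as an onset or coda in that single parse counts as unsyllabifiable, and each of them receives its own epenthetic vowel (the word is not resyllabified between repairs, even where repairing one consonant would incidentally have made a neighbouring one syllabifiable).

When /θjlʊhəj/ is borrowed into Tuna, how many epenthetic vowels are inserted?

1

After substitution the input is /ɹjlʊhəj/.
The unsyllabifiable consonants are /ɹ/; each receives one epenthetic vowel.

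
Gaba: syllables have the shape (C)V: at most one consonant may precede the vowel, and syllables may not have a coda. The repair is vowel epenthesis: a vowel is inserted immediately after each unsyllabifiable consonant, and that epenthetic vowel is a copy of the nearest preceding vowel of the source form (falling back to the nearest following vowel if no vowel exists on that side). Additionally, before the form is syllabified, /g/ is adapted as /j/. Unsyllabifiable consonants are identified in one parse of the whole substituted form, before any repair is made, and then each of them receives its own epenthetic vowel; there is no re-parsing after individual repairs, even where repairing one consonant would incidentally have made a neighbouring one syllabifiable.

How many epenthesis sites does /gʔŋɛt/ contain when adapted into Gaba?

After substitution the input is /jʔŋɛt/.
The unsyllabifiable consonants are /j/, /ʔ/, /t/; each receives one epenthetic vowel.

3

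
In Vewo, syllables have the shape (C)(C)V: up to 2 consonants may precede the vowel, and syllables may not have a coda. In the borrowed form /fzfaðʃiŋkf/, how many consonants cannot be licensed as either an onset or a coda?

The consonants /f/, /ŋ/, /k/, /f/ cannot be parsed into a legal (C)(C)V syllable (no codas are permitted; onsets may contain at most 2 consonants).

4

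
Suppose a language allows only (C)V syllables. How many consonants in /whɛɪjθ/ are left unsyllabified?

3

Syllabifying with onset maximization leaves /w/, /j/, /θ/ stranded (no codas are permitted; onsets are limited to one consonant).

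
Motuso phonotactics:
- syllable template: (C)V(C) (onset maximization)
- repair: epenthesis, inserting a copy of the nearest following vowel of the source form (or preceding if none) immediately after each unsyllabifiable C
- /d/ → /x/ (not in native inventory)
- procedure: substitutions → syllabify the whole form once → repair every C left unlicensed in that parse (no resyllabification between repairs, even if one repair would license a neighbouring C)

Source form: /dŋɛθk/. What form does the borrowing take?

Substitution: /d/ → /x/, giving /xŋɛθk/.
The consonants /x/, /k/ cannot be parsed into a legal (C)V(C) syllable (at most one coda consonant is licensed; onsets are limited to one consonant).
Inserting the epenthetic vowel yields /x/ → /xɛ/, /k/ → /kɛ/.

xɛŋɛθkɛ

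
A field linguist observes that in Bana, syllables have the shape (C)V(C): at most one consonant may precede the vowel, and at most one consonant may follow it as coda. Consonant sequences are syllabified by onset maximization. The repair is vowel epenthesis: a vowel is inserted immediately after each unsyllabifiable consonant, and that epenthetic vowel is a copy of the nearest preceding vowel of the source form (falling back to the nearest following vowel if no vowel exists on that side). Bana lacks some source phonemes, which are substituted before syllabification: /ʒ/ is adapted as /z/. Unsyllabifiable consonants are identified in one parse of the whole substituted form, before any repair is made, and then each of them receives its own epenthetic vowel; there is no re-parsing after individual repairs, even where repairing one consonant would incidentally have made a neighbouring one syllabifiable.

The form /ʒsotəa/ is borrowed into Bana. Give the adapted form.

zosotəa

Substitution: /ʒ/ → /z/, giving /zsotəa/.
Under (C)V(C), the unsyllabifiable consonants are /z/ (at most one coda consonant is licensed; onsets are limited to one consonant).
Epenthesis after each stranded consonant: /z/ → /zo/.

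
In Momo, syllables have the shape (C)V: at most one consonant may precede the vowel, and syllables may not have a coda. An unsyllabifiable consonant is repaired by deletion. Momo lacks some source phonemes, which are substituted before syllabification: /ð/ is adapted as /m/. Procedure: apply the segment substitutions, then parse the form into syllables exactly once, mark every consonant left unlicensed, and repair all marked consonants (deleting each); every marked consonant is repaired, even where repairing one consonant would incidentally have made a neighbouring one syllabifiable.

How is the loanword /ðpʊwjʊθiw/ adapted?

pʊjʊθi

Substitution: /ð/ → /m/, giving /mpʊwjʊθiw/.
Syllabifying with onset maximization leaves /m/, /w/, /w/ stranded (no codas are permitted; onsets are limited to one consonant).
Deleting the stranded consonants removes /m/, /w/, /w/.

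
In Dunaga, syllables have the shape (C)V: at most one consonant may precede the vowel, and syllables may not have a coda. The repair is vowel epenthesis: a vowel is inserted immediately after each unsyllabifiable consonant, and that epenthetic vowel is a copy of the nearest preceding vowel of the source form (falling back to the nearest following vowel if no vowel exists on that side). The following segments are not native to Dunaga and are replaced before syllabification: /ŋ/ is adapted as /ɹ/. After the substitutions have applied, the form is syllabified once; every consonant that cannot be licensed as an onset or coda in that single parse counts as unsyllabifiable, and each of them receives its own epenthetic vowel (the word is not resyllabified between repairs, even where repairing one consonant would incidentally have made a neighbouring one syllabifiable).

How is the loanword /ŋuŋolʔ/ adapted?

Substitution: /ŋ/ → /ɹ/, giving /ɹuɹolʔ/.
Syllabifying with onset maximization leaves /l/, /ʔ/ stranded (no codas are permitted; onsets are limited to one consonant).
Each unlicensed consonant becomes the onset of a new syllable: /l/ → /lo/, /ʔ/ → /ʔo/.

ɹuɹoloʔo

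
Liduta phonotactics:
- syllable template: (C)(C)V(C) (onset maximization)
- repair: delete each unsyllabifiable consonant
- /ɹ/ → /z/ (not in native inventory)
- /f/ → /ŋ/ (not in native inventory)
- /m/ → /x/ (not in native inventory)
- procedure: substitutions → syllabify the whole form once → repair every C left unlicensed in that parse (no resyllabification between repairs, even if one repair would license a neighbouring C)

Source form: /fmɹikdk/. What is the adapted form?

Substitution: /f/ → /ŋ/, /m/ → /x/, /ɹ/ → /z/, giving /ŋxzikdk/.
The consonants /ŋ/, /d/, /k/ cannot be parsed into a legal (C)(C)V(C) syllable (at most one coda consonant is licensed; onsets may contain at most 2 consonants).
Each unlicensed consonant is deleted: /ŋ/, /d/, /k/.

xzik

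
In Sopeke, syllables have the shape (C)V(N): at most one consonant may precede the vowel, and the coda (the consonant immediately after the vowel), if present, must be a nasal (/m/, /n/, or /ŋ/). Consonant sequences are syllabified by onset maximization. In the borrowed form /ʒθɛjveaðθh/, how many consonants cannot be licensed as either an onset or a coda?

Syllabifying with onset maximization leaves /ʒ/, /j/, /ð/, /θ/, /h/ stranded (only a nasal (/m/, /n/, or /ŋ/) is licensed in coda position; onsets are limited to one consonant).

5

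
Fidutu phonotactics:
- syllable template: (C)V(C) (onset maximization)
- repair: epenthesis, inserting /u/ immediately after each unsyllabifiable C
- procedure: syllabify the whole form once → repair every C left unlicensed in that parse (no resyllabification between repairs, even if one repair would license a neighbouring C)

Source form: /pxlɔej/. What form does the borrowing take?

puxulɔej

Under (C)V(C), the unsyllabifiable consonants are /p/, /x/ (at most one coda consonant is licensed; onsets are limited to one consonant).
Inserting the epenthetic vowel yields /p/ → /pu/, /x/ → /xu/.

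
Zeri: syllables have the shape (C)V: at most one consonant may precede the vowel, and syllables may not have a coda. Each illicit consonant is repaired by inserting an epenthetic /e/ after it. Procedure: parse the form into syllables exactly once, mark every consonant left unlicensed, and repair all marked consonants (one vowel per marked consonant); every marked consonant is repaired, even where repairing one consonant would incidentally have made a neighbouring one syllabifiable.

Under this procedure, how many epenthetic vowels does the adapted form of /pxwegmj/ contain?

The unsyllabifiable consonants are /p/, /x/, /g/, /m/, /j/; each receives one epenthetic vowel.

5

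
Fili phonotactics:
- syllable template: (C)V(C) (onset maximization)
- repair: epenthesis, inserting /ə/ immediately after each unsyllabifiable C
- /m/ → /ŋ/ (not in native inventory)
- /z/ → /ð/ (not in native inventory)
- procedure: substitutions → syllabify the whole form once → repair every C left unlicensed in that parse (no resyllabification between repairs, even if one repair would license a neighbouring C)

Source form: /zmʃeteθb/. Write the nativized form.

ðəŋəʃeteθbə

Substitution: /z/ → /ð/, /m/ → /ŋ/, giving /ðŋʃeteθb/.
Under (C)V(C), the unsyllabifiable consonants are /ð/, /ŋ/, /b/ (at most one coda consonant is licensed; onsets are limited to one consonant).
Each unlicensed consonant becomes the onset of a new syllable: /ð/ → /ðə/, /ŋ/ → /ŋə/, /b/ → /bə/.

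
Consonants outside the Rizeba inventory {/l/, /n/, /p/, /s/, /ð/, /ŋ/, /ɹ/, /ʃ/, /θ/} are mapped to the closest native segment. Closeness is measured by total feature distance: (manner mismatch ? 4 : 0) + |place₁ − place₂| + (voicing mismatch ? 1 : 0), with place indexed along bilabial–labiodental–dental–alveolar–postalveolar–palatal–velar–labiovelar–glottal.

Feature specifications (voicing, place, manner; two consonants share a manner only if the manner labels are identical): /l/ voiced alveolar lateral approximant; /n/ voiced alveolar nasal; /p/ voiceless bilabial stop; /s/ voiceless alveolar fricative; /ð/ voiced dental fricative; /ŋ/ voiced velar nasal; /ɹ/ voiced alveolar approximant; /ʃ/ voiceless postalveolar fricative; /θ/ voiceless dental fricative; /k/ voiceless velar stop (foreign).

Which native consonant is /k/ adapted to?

/ŋ/ is closest: manner differs (stop→nasal, +4), place distance 0 (velar→velar), voicing differs (+1); total 5. Next closest is /p/ at distance 6.

ŋ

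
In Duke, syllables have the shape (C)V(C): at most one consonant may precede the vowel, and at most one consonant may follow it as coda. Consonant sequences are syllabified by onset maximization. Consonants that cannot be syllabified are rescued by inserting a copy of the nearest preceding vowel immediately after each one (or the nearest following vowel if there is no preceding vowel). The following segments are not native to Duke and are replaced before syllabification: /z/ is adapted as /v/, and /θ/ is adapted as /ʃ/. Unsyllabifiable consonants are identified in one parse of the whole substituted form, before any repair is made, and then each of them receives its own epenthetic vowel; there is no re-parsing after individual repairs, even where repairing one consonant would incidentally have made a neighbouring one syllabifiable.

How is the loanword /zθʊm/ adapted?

vʊʃʊm

Substitution: /z/ → /v/, /θ/ → /ʃ/, giving /vʃʊm/.
The consonants /v/ cannot be parsed into a legal (C)V(C) syllable (at most one coda consonant is licensed; onsets are limited to one consonant).
Each unlicensed consonant becomes the onset of a new syllable: /v/ → /vʊ/.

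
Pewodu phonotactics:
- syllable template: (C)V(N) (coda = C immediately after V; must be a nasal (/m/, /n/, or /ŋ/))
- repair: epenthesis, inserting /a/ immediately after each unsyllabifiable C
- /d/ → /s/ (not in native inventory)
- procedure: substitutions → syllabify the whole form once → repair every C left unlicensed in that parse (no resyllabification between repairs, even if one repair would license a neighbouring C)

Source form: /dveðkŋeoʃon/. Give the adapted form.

saveðakaŋeoʃon

Substitution: /d/ → /s/, giving /sveðkŋeoʃon/.
Syllabifying with onset maximization leaves /s/, /ð/, /k/ stranded (only a nasal (/m/, /n/, or /ŋ/) is licensed in coda position; onsets are limited to one consonant).
Each unlicensed consonant becomes the onset of a new syllable: /s/ → /sa/, /ð/ → /ða/, /k/ → /ka/.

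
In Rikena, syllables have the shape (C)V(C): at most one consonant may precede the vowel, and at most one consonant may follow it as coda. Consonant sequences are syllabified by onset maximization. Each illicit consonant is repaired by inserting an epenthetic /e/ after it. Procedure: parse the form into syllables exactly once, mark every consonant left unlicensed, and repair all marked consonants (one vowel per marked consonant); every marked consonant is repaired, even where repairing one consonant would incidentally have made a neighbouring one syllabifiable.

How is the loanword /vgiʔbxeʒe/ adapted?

Under (C)V(C), the unsyllabifiable consonants are /v/, /b/ (at most one coda consonant is licensed; onsets are limited to one consonant).
Each unlicensed consonant becomes the onset of a new syllable: /v/ → /ve/, /b/ → /be/.

vegiʔbexeʒe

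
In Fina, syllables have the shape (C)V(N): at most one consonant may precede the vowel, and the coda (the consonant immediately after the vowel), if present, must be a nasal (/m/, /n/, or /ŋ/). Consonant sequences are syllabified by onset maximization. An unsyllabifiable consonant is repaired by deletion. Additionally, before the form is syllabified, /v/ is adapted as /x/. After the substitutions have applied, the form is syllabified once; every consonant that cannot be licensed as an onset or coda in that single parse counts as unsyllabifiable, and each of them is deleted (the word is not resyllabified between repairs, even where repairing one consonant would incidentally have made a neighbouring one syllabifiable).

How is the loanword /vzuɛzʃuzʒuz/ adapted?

zuɛʃuʒu

Substitution: /v/ → /x/, giving /xzuɛzʃuzʒuz/.
The consonants /x/, /z/, /z/, /z/ cannot be parsed into a legal (C)V(N) syllable (only a nasal (/m/, /n/, or /ŋ/) is licensed in coda position; onsets are limited to one consonant).
Each unlicensed consonant is deleted: /x/, /z/, /z/, /z/.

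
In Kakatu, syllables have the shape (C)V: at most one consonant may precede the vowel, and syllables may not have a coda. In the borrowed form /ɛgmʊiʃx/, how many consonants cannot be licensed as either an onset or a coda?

The consonants /g/, /ʃ/, /x/ cannot be parsed into a legal (C)V syllable (no codas are permitted; onsets are limited to one consonant).

3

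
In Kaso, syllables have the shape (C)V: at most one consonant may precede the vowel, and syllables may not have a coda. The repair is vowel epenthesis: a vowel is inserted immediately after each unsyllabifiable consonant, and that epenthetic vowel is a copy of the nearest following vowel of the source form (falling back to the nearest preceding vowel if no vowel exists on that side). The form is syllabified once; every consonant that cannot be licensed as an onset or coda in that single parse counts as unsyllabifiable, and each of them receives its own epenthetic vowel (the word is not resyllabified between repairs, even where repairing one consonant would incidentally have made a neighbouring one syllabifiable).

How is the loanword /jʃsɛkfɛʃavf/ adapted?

The consonants /j/, /ʃ/, /k/, /v/, /f/ cannot be parsed into a legal (C)V syllable (no codas are permitted; onsets are limited to one consonant).
Epenthesis after each stranded consonant: /j/ → /jɛ/, /ʃ/ → /ʃɛ/, /k/ → /kɛ/, /v/ → /va/, /f/ → /fa/.

jɛʃɛsɛkɛfɛʃavafa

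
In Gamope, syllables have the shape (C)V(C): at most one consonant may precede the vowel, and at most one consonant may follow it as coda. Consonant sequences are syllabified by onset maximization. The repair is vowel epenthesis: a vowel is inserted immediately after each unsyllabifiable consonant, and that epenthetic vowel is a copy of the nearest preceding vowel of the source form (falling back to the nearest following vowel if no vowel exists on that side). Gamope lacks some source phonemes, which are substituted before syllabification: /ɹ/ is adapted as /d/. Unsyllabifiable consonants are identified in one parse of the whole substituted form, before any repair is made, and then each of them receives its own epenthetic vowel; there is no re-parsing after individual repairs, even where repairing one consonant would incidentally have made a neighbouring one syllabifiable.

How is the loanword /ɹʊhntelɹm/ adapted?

dʊhnʊteldeme

Substitution: /ɹ/ → /d/, giving /dʊhnteldm/.
Syllabifying with onset maximization leaves /n/, /d/, /m/ stranded (at most one coda consonant is licensed; onsets are limited to one consonant).
Inserting the epenthetic vowel yields /n/ → /nʊ/, /d/ → /de/, /m/ → /me/.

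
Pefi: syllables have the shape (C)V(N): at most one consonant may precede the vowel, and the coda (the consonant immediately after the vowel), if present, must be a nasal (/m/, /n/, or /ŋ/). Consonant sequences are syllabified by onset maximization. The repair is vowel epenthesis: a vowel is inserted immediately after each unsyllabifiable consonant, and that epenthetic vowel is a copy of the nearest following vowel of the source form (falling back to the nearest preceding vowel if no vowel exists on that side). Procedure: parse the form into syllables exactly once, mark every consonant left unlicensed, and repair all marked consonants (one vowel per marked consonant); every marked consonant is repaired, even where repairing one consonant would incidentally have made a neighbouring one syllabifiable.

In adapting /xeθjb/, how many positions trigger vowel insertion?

3

The unsyllabifiable consonants are /θ/, /j/, /b/; each receives one epenthetic vowel.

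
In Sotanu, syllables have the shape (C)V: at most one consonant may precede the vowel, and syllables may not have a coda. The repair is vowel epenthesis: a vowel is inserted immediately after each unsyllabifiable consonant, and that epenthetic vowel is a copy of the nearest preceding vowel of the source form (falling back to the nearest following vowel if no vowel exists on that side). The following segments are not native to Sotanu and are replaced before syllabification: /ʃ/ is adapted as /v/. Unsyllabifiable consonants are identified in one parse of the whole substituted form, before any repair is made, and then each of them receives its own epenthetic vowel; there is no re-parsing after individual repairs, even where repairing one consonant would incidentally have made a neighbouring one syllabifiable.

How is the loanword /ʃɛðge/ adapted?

vɛðɛge

Substitution: /ʃ/ → /v/, giving /vɛðge/.
Syllabifying with onset maximization leaves /ð/ stranded (no codas are permitted; onsets are limited to one consonant).
Epenthesis after each stranded consonant: /ð/ → /ðɛ/.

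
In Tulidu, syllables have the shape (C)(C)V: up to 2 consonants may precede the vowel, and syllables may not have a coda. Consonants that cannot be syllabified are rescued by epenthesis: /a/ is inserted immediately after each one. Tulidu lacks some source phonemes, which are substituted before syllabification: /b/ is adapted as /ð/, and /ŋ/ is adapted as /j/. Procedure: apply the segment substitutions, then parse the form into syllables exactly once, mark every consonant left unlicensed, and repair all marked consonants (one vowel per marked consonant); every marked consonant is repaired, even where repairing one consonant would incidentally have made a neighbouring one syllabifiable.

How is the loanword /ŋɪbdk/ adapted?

jɪðadaka

Substitution: /ŋ/ → /j/, /b/ → /ð/, giving /jɪðdk/.
Syllabifying with onset maximization leaves /ð/, /d/, /k/ stranded (no codas are permitted; onsets may contain at most 2 consonants).
Each unlicensed consonant becomes the onset of a new syllable: /ð/ → /ða/, /d/ → /da/, /k/ → /ka/.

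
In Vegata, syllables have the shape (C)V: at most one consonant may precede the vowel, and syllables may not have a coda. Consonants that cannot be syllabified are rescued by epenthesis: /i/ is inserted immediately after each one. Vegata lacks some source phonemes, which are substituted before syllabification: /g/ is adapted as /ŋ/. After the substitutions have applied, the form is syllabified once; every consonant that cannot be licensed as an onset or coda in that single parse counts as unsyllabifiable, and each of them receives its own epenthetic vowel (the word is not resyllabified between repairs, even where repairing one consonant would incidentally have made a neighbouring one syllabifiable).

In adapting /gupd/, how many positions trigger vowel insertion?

After substitution the input is /ŋupd/.
The unsyllabifiable consonants are /p/, /d/; each receives one epenthetic vowel.

2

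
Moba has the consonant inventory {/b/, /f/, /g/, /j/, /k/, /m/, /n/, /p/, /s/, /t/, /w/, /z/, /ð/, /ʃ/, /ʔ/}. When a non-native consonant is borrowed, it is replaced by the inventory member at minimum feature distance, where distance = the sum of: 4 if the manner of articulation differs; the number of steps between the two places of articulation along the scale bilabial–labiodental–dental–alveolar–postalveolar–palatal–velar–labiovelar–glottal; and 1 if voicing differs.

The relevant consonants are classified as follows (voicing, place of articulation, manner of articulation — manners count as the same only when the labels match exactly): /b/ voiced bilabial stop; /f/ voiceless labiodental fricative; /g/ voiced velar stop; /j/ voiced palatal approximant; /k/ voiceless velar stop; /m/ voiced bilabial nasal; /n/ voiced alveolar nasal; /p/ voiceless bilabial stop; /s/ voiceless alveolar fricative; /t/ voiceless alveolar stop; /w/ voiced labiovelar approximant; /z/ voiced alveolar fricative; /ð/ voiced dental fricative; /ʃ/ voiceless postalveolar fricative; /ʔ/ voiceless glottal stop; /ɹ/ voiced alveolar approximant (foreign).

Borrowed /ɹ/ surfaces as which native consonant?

/j/ is closest: same manner (approximant), place distance 2 (alveolar→palatal), same voicing; total 2. Next closest is /n/ at distance 4.

j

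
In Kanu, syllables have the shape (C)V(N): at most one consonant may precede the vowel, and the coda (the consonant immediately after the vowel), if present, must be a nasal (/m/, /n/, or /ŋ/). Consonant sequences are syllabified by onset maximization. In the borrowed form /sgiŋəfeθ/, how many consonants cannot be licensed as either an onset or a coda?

Syllabifying with onset maximization leaves /s/, /θ/ stranded (only a nasal (/m/, /n/, or /ŋ/) is licensed in coda position; onsets are limited to one consonant).

2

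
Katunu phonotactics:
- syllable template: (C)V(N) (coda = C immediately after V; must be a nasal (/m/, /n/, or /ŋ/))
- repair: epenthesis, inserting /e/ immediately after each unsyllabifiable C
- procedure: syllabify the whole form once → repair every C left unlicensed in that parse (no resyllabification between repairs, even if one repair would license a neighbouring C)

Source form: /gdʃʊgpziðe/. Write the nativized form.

gedeʃʊgepeziðe

Under (C)V(N), the unsyllabifiable consonants are /g/, /d/, /g/, /p/ (only a nasal (/m/, /n/, or /ŋ/) is licensed in coda position; onsets are limited to one consonant).
Inserting the epenthetic vowel yields /g/ → /ge/, /d/ → /de/, /g/ → /ge/, /p/ → /pe/.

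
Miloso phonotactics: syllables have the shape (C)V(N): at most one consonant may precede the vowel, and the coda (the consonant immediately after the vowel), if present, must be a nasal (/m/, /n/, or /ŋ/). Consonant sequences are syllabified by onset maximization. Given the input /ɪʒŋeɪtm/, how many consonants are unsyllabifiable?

3

The consonants /ʒ/, /t/, /m/ cannot be parsed into a legal (C)V(N) syllable (only a nasal (/m/, /n/, or /ŋ/) is licensed in coda position; onsets are limited to one consonant).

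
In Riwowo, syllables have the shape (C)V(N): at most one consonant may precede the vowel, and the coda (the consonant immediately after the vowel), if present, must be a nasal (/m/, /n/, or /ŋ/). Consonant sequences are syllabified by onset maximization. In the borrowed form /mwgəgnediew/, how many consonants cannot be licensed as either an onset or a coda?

4

Syllabifying with onset maximization leaves /m/, /w/, /g/, /w/ stranded (only a nasal (/m/, /n/, or /ŋ/) is licensed in coda position; onsets are limited to one consonant).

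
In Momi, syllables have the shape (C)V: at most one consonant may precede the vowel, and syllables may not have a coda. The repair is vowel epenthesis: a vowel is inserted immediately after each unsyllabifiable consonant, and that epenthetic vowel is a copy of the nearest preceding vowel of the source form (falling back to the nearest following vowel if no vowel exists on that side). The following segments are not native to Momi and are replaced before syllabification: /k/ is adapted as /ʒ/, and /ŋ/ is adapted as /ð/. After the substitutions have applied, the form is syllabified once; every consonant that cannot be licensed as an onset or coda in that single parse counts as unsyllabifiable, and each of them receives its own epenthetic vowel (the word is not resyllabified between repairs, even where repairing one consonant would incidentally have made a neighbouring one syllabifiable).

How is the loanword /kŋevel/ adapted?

ʒeðevele

Substitution: /k/ → /ʒ/, /ŋ/ → /ð/, giving /ʒðevel/.
The consonants /ʒ/, /l/ cannot be parsed into a legal (C)V syllable (no codas are permitted; onsets are limited to one consonant).
Inserting the epenthetic vowel yields /ʒ/ → /ʒe/, /l/ → /le/.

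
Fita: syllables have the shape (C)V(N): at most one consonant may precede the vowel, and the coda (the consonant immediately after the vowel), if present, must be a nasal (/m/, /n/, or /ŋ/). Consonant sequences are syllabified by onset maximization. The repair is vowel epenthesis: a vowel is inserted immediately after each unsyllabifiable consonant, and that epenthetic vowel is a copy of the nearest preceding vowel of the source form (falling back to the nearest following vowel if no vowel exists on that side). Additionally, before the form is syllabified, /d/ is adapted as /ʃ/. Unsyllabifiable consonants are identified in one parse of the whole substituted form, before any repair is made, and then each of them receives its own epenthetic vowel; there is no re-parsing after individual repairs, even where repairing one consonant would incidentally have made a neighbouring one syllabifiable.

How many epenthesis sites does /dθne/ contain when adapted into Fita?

2

After substitution the input is /ʃθne/.
The unsyllabifiable consonants are /ʃ/, /θ/; each receives one epenthetic vowel.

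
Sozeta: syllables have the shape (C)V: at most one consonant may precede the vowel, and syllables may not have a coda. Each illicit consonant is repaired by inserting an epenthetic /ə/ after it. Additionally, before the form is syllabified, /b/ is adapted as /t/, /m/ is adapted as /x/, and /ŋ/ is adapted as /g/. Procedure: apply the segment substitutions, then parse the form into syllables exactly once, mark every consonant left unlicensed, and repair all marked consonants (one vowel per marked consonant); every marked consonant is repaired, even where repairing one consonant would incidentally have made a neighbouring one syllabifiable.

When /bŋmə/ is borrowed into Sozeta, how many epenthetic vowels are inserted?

2

After substitution the input is /tgxə/.
The unsyllabifiable consonants are /t/, /g/; each receives one epenthetic vowel.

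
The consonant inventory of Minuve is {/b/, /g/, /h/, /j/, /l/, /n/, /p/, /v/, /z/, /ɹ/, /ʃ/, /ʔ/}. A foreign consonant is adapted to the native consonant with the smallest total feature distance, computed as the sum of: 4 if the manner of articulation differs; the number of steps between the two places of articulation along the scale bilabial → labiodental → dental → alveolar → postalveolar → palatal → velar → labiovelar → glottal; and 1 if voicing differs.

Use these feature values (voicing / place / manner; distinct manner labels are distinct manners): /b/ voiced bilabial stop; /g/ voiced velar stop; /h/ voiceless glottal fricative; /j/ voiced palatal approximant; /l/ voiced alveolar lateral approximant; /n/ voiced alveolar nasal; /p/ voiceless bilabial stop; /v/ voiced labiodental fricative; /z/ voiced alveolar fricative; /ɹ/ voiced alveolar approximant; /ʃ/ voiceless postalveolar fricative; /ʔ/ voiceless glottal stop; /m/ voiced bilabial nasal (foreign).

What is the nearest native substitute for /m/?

n

/n/ is closest: same manner (nasal), place distance 3 (bilabial→alveolar), same voicing; total 3. Next closest is /b/ at distance 4.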